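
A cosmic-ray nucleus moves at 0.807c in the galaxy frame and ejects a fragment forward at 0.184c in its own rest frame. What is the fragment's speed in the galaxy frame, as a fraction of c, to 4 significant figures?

u ≈ 0.8629c

Compose boost 2: (0.184 + 0.807)/(1 + 0.184×0.807) = 0.9910/1.14849 = 0.8629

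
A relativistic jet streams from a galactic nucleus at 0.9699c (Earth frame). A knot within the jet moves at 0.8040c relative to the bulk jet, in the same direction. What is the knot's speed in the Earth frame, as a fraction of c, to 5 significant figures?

u ≈ 0.99669c

Relativistic velocity addition: u = (u' + v)/(1 + u'v/c²)
= (0.8040 + 0.9699)/(1 + 0.8040×0.9699) = 1.7739/1.779800 = 0.99669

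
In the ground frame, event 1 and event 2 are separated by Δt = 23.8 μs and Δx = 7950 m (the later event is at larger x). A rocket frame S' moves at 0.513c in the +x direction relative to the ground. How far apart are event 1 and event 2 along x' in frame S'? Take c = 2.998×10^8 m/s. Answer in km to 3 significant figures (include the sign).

Δx' ≈ 5.00 km

γ = 1/√(1 − 0.513²) = 1.1650
Δx' = γ(Δx − vΔt) = 1.1650 × (7950 m − 0.513×(2.998×10^8 m/s)×23.8×10^-6 s)
= 1.1650 × (4289.6 m) = 5.00 km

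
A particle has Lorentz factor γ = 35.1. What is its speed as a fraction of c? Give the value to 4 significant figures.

β ≈ 0.9996

β = √(1 − 1/γ²) = √(1 − 1/35.1²) = √(0.999188) = 0.9996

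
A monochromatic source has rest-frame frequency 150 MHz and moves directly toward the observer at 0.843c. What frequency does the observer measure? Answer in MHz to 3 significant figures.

f_obs ≈ 514 MHz

Relativistic Doppler: f_obs = f_src √((1+β)/(1−β))
= 150 × √(1.8430/0.15700) = 150 × 3.4262 = 514 MHz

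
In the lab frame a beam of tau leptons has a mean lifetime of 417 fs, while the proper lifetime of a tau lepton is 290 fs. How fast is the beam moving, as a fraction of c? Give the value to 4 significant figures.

β ≈ 0.7186

γ = Δt/τ₀ = 417/290 = 1.43793
β = √(1 − 1/γ²) = √(1 − 1/1.43793²) = 0.7186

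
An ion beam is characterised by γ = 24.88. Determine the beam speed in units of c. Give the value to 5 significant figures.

β = √(1 − 1/γ²) = √(1 − 1/24.88²) = √(0.9983845) = 0.99919

β ≈ 0.99919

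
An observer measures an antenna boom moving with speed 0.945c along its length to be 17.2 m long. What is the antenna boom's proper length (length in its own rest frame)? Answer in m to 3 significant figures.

L₀ ≈ 52.6 m

γ = 1/√(1 − 0.945²) = 3.0574
L₀ = γL = 3.0574 × 17.2 = 52.6 m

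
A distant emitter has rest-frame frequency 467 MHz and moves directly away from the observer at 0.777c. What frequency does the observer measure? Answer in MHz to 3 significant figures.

Relativistic Doppler: f_obs = f_src √((1−β)/(1+β))
= 467 × √(0.22300/1.7770) = 467 × 0.35425 = 165 MHz

f_obs ≈ 165 MHz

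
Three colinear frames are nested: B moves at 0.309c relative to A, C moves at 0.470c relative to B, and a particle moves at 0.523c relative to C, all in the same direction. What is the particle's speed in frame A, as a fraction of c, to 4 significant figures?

u ≈ 0.8875c

Compose boost 2: (0.470 + 0.309)/(1 + 0.470×0.309) = 0.7790/1.14523 = 0.680213
Compose boost 3: (0.523 + 0.680213)/(1 + 0.523×0.680213) = 1.20321/1.35575 = 0.8875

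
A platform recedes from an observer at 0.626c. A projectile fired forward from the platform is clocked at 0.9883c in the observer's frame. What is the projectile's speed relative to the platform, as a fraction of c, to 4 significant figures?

Inverse velocity addition: u' = (u − v)/(1 − uv/c²)
= (0.9883 − 0.626)/(1 − 0.9883×0.626) = 0.3623/0.381324 = 0.9501

u' ≈ 0.9501c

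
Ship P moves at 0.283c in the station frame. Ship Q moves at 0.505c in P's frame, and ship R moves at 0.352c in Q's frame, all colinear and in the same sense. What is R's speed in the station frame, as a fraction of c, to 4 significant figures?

u ≈ 0.8381c

Compose boost 2: (0.505 + 0.283)/(1 + 0.505×0.283) = 0.7880/1.14291 = 0.689465
Compose boost 3: (0.352 + 0.689465)/(1 + 0.352×0.689465) = 1.04147/1.24269 = 0.8381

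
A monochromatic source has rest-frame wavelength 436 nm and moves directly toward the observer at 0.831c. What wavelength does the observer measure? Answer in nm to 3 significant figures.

λ_obs ≈ 132 nm

Relativistic Doppler: λ_obs = λ_src √((1−β)/(1+β))
= 436 × √(0.16900/1.8310) = 436 × 0.30381 = 132 nm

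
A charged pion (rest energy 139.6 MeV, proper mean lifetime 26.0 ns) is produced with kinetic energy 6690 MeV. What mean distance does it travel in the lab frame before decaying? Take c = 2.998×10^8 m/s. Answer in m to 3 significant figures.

γ = 1 + K/(m₀c²) = 1 + 6690/139.6 = 48.923
β = √(1 − 1/γ²) = 0.99979
Dilated lifetime: γτ₀ = 48.923 × 26.0 ns = 1272.0 ns
d = βc·γτ₀ = 0.99979 × (2.998×10^8 m/s) × 1.2720×10^-6 s = 381 m

d ≈ 381 m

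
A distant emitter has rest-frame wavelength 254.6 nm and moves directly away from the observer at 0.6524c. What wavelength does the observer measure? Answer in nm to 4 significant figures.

Relativistic Doppler: λ_obs = λ_src √((1+β)/(1−β))
= 254.6 × √(1.65240/0.347600) = 254.6 × 2.18031 = 555.1 nm

λ_obs ≈ 555.1 nm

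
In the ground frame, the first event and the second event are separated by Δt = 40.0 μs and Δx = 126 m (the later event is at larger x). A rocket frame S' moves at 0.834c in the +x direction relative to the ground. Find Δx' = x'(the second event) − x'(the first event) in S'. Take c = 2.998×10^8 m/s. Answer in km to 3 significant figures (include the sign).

Δx' ≈ -17.9 km

γ = 1/√(1 − 0.834²) = 1.8124
Δx' = γ(Δx − vΔt) = 1.8124 × (126 m − 0.834×(2.998×10^8 m/s)×40.0×10^-6 s)
= 1.8124 × (-9875.3 m) = -17.9 km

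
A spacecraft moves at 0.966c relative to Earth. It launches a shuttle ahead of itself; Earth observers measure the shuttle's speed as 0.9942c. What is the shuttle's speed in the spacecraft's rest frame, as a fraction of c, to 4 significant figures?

u' ≈ 0.7121c

Inverse velocity addition: u' = (u − v)/(1 − uv/c²)
= (0.9942 − 0.966)/(1 − 0.9942×0.966) = 0.02820/0.0396028 = 0.7121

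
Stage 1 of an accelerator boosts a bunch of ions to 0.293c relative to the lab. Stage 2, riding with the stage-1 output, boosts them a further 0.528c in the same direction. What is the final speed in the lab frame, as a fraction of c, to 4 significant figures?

u ≈ 0.7110c

Compose boost 2: (0.528 + 0.293)/(1 + 0.528×0.293) = 0.8210/1.15470 = 0.7110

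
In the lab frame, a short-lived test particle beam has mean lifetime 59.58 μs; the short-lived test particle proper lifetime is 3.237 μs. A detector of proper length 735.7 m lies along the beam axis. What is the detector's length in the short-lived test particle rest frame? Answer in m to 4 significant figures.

L ≈ 39.97 m

Time dilation ⇒ γ = Δt/τ₀ = 59.58/3.237 = 18.4059
Length contraction: L = L₀/γ = 735.7/18.4059 = 39.97 m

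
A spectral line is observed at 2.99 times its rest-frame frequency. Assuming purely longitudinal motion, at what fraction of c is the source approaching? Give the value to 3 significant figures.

β ≈ 0.799

f_obs/f_src = √((1+β)/(1−β)) = 2.99  ⇒  (1+β)/(1−β) = 8.9401
β = |1 − D²|/(1 + D²) = |1 − 8.9401|/(1 + 8.9401) = 0.799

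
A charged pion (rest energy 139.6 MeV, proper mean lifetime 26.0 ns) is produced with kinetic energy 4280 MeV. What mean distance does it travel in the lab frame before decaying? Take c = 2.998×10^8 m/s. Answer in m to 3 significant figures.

γ = 1 + K/(m₀c²) = 1 + 4280/139.6 = 31.659
β = √(1 − 1/γ²) = 0.99950
Dilated lifetime: γτ₀ = 31.659 × 26.0 ns = 823.13 ns
d = βc·γτ₀ = 0.99950 × (2.998×10^8 m/s) × 8.2313×10^-7 s = 247 m

d ≈ 247 m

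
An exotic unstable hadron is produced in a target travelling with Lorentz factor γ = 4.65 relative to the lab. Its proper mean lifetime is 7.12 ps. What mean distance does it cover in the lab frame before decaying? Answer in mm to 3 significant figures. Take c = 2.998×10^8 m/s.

β = √(1 − 1/γ²) = √(1 − 1/4.65²) = 0.97660
Dilated lifetime: Δt = γτ₀ = 4.65 × 7.12 ps = 33.108 ps
d = vΔt = 0.97660c × 33.108 ps = 2.9279×10^8 m/s × 3.3108×10^-11 s = 9.69 mm

d ≈ 9.69 mm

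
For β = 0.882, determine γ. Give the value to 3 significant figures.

γ = 1/√(1 − β²) = 1/√(1 − 0.882²) = 1/√(0.22208) = 2.12

γ ≈ 2.12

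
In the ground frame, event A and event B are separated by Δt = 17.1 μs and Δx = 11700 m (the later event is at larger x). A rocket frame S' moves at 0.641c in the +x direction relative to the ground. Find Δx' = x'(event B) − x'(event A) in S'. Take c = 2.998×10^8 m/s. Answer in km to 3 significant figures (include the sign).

γ = 1/√(1 − 0.641²) = 1.3029
Δx' = γ(Δx − vΔt) = 1.3029 × (11700 m − 0.641×(2.998×10^8 m/s)×17.1×10^-6 s)
= 1.3029 × (8413.9 m) = 11.0 km

Δx' ≈ 11.0 km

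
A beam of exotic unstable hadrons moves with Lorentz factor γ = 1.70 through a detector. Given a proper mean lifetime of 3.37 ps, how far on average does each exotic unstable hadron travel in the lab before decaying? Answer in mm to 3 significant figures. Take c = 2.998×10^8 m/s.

β = √(1 − 1/γ²) = √(1 − 1/1.70²) = 0.80869
Dilated lifetime: Δt = γτ₀ = 1.70 × 3.37 ps = 5.7290 ps
d = vΔt = 0.80869c × 5.7290 ps = 2.4245×10^8 m/s × 5.7290×10^-12 s = 1.39 mm

d ≈ 1.39 mm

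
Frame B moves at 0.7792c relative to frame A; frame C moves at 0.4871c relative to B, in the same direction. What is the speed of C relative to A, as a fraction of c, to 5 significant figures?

u ≈ 0.91791c

Compose boost 2: (0.4871 + 0.7792)/(1 + 0.4871×0.7792) = 1.2663/1.379548 = 0.91791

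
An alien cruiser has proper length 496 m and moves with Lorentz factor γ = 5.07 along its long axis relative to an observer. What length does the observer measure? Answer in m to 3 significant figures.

γ = 5.07 (given)
Length contraction: L = L₀/γ = 496/5.07 = 97.8 m

L ≈ 97.8 m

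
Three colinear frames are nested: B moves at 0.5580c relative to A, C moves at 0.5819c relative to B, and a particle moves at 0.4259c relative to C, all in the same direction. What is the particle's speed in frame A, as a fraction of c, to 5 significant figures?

u ≈ 0.94139c

Compose boost 2: (0.5819 + 0.5580)/(1 + 0.5819×0.5580) = 1.1399/1.324700 = 0.8604966
Compose boost 3: (0.4259 + 0.8604966)/(1 + 0.4259×0.8604966) = 1.286397/1.366485 = 0.94139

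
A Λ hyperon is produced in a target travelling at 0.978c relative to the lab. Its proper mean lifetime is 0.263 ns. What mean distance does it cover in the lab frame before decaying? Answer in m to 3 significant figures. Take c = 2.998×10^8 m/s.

d ≈ 0.370 m

γ = 1/√(1 − 0.978²) = 4.7938
Dilated lifetime: Δt = γτ₀ = 4.7938 × 0.263 ns = 1.2608 ns
d = vΔt = 0.978c × 1.2608 ns = 2.9320×10^8 m/s × 1.2608×10^-9 s = 0.370 m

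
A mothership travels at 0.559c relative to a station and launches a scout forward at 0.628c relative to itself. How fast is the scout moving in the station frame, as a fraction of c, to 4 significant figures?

u ≈ 0.8786c

Compose boost 2: (0.628 + 0.559)/(1 + 0.628×0.559) = 1.187/1.35105 = 0.8786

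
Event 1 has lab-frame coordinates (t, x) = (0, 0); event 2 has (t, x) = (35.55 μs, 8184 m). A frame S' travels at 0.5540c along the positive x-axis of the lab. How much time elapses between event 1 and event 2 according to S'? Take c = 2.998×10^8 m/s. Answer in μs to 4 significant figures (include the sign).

Δt' ≈ 24.54 μs

γ = 1/√(1 − 0.5540²) = 1.20118
Δt' = γ(Δt − vΔx/c²) = 1.20118 × (35.55 μs − 0.5540×8184 m / (2.998×10^8 m/s))
= 1.20118 × (20.4268 μs) = 24.54 μs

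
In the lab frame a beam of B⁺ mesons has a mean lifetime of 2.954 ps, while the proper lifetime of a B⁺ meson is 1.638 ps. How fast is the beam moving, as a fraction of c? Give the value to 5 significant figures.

β ≈ 0.83218

γ = Δt/τ₀ = 2.954/1.638 = 1.803419
β = √(1 − 1/γ²) = √(1 − 1/1.803419²) = 0.83218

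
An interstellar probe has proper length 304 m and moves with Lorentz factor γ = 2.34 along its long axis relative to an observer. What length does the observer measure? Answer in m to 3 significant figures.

L ≈ 130 m

γ = 2.34 (given)
Length contraction: L = L₀/γ = 304/2.34 = 130 m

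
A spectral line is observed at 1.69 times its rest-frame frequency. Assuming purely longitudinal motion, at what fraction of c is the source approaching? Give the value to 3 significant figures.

β ≈ 0.481

f_obs/f_src = √((1+β)/(1−β)) = 1.69  ⇒  (1+β)/(1−β) = 2.8561
β = |1 − D²|/(1 + D²) = |1 − 2.8561|/(1 + 2.8561) = 0.481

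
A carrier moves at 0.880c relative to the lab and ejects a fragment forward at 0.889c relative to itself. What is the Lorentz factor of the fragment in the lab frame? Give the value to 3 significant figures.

γ ≈ 8.19

u_lab = (0.889 + 0.880)/(1 + 0.889×0.880) = 1.769/1.78232 = 0.992527
γ = 1/√(1 − 0.992527²) = 8.19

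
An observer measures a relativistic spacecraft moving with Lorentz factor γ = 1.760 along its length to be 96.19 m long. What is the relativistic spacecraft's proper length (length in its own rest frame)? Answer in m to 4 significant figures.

L₀ ≈ 169.3 m

γ = 1.760 (given)
L₀ = γL = 1.760 × 96.19 = 169.3 m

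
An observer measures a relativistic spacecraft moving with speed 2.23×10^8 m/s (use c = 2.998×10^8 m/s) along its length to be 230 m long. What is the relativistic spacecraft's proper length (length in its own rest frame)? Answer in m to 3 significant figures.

β = v/c = 2.23×10^8 / 2.998×10^8 = 0.74383
γ = 1/√(1 − 0.74383²) = 1.4962
L₀ = γL = 1.4962 × 230 = 344 m

L₀ ≈ 344 m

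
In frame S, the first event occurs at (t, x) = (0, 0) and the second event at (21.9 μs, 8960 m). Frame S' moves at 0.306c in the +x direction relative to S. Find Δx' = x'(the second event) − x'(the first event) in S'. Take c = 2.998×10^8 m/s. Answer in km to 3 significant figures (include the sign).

γ = 1/√(1 − 0.306²) = 1.0504
Δx' = γ(Δx − vΔt) = 1.0504 × (8960 m − 0.306×(2.998×10^8 m/s)×21.9×10^-6 s)
= 1.0504 × (6950.9 m) = 7.30 km

Δx' ≈ 7.30 km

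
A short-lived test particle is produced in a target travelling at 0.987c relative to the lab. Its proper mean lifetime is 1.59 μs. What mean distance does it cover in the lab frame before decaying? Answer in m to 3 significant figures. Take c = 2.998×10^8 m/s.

d ≈ 2930 m

γ = 1/√(1 − 0.987²) = 6.2220
Dilated lifetime: Δt = γτ₀ = 6.2220 × 1.59 μs = 9.8930 μs
d = vΔt = 0.987c × 9.8930 μs = 2.9590×10^8 m/s × 9.8930×10^-6 s = 2930 m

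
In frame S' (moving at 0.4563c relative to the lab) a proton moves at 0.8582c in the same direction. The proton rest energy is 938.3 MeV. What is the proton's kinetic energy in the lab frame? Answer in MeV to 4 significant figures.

u_lab = (0.8582 + 0.4563)/(1 + 0.8582×0.4563) = 0.9445984
γ = 1/√(1 − 0.9445984²) = 3.04666
K = (γ − 1)m₀c² = (3.04666 − 1) × 938.3 = 2.04666 × 938.3 = 1920 MeV

K ≈ 1920 MeV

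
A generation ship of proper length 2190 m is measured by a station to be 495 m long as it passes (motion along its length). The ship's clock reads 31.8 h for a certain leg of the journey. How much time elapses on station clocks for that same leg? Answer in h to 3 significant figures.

Length contraction ⇒ γ = L₀/L = 2190/495 = 4.4242
Time dilation: Δt = γτ₀ = 4.4242 × 31.8 h = 141 h

Δt ≈ 141 h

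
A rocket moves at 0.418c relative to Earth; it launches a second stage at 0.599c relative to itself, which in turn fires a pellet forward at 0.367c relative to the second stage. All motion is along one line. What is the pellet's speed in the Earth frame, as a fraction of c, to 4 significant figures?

Compose boost 2: (0.599 + 0.418)/(1 + 0.599×0.418) = 1.017/1.25038 = 0.813351
Compose boost 3: (0.367 + 0.813351)/(1 + 0.367×0.813351) = 1.18035/1.29850 = 0.9090

u ≈ 0.9090c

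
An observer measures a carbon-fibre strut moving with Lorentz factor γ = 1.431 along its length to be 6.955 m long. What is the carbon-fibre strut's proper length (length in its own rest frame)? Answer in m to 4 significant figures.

L₀ ≈ 9.953 m

γ = 1.431 (given)
L₀ = γL = 1.431 × 6.955 = 9.953 m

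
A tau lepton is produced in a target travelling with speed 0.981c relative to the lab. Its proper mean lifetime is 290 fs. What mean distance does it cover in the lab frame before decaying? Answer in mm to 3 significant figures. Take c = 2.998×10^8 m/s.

d ≈ 0.440 mm

γ = 1/√(1 − 0.981²) = 5.1544
Dilated lifetime: Δt = γτ₀ = 5.1544 × 290 fs = 1494.8 fs
d = vΔt = 0.981c × 1494.8 fs = 2.9410×10^8 m/s × 1.4948×10^-12 s = 0.440 mm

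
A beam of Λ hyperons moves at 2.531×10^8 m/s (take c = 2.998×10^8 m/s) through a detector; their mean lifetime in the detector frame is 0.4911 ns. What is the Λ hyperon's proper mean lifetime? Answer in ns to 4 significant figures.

τ₀ ≈ 0.2632 ns

β = v/c = 2.531×10^8 / 2.998×10^8 = 0.844229
γ = 1/√(1 − 0.844229²) = 1.86573
Proper time: τ₀ = Δt/γ = 0.4911/1.86573 = 0.2632 ns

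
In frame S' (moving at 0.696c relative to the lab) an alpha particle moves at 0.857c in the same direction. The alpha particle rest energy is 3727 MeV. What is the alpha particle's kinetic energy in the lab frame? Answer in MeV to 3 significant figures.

u_lab = (0.857 + 0.696)/(1 + 0.857×0.696) = 0.972770
γ = 1/√(1 − 0.972770²) = 4.3146
K = (γ − 1)m₀c² = (4.3146 − 1) × 3727 = 3.3146 × 3727 = 12400 MeV

K ≈ 12400 MeV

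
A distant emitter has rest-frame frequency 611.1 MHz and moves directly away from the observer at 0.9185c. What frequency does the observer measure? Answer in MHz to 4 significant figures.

f_obs ≈ 126.0 MHz

Relativistic Doppler: f_obs = f_src √((1−β)/(1+β))
= 611.1 × √(0.0815000/1.91850) = 611.1 × 0.206109 = 126.0 MHz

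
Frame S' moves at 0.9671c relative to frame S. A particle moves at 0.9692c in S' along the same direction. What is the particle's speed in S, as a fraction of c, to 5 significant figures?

u ≈ 0.99948c

Relativistic velocity addition: u = (u' + v)/(1 + u'v/c²)
= (0.9692 + 0.9671)/(1 + 0.9692×0.9671) = 1.9363/1.937313 = 0.99948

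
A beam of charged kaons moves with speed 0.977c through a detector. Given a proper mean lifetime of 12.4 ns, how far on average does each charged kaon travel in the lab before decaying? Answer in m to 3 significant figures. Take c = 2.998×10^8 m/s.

d ≈ 17.0 m

γ = 1/√(1 − 0.977²) = 4.6896
Dilated lifetime: Δt = γτ₀ = 4.6896 × 12.4 ns = 58.151 ns
d = vΔt = 0.977c × 58.151 ns = 2.9290×10^8 m/s × 5.8151×10^-8 s = 17.0 m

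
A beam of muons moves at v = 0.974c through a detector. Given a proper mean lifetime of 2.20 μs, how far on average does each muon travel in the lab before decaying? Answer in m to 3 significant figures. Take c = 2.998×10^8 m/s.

γ = 1/√(1 − 0.974²) = 4.4141
Dilated lifetime: Δt = γτ₀ = 4.4141 × 2.20 μs = 9.7110 μs
d = vΔt = 0.974c × 9.7110 μs = 2.9201×10^8 m/s × 9.7110×10^-6 s = 2840 m

d ≈ 2840 m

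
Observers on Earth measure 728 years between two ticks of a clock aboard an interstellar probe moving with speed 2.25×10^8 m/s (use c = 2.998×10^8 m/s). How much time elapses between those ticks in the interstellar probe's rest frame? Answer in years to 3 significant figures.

β = v/c = 2.25×10^8 / 2.998×10^8 = 0.75050
γ = 1/√(1 − 0.75050²) = 1.5132
Proper time: τ₀ = Δt/γ = 728/1.5132 = 481 years

τ₀ ≈ 481 years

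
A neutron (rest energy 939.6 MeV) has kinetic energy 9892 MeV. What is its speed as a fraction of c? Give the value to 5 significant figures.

β ≈ 0.99623

γ = 1 + K/(m₀c²) = 1 + 9892/939.6 = 11.52788
β = √(1 − 1/γ²) = 0.99623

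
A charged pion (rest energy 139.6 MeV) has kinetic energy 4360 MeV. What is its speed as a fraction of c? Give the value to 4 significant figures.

γ = 1 + K/(m₀c²) = 1 + 4360/139.6 = 32.2321
β = √(1 − 1/γ²) = 0.9995

β ≈ 0.9995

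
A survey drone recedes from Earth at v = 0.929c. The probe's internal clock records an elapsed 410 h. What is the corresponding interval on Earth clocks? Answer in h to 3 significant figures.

Δt ≈ 1110 h

γ = 1/√(1 − 0.929²) = 2.7021
Time dilation: Δt = γτ₀ = 2.7021 × 410 h = 1110 h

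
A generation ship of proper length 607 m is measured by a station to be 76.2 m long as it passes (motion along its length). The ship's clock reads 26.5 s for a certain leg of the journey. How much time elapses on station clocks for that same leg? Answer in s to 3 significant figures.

Δt ≈ 211 s

Length contraction ⇒ γ = L₀/L = 607/76.2 = 7.9659
Time dilation: Δt = γτ₀ = 7.9659 × 26.5 s = 211 s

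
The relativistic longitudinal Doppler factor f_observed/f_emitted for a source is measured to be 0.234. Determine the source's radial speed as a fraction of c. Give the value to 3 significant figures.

f_obs/f_src = √((1−β)/(1+β)) = 0.234  ⇒  (1−β)/(1+β) = 0.054756
β = |1 − D²|/(1 + D²) = |1 − 0.054756|/(1 + 0.054756) = 0.896

β ≈ 0.896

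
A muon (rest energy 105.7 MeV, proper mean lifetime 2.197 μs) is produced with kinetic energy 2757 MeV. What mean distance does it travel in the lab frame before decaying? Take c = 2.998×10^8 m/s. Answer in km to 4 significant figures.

γ = 1 + K/(m₀c²) = 1 + 2757/105.7 = 27.0833
β = √(1 − 1/γ²) = 0.999318
Dilated lifetime: γτ₀ = 27.0833 × 2.197 μs = 59.5019 μs
d = βc·γτ₀ = 0.999318 × (2.998×10^8 m/s) × 5.95019×10^-5 s = 17.83 km

d ≈ 17.83 km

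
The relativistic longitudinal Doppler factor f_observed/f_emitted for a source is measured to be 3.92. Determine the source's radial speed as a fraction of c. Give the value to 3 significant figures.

β ≈ 0.878

f_obs/f_src = √((1+β)/(1−β)) = 3.92  ⇒  (1+β)/(1−β) = 15.366
β = |1 − D²|/(1 + D²) = |1 − 15.366|/(1 + 15.366) = 0.878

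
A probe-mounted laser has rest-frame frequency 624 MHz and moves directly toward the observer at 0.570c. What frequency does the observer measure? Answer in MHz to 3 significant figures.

Relativistic Doppler: f_obs = f_src √((1+β)/(1−β))
= 624 × √(1.5700/0.43000) = 624 × 1.9108 = 1190 MHz

f_obs ≈ 1190 MHz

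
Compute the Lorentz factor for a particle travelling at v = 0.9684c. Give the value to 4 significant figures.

γ ≈ 4.010

γ = 1/√(1 − β²) = 1/√(1 − 0.9684²) = 1/√(0.0622014) = 4.010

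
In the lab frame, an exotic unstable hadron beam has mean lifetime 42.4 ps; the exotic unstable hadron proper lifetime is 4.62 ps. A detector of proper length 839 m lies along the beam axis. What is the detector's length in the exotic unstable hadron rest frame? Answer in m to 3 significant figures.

L ≈ 91.4 m

Time dilation ⇒ γ = Δt/τ₀ = 42.4/4.62 = 9.1775
Length contraction: L = L₀/γ = 839/9.1775 = 91.4 m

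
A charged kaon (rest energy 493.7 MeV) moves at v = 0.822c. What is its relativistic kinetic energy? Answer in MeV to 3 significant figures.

γ = 1/√(1 − 0.822²) = 1.7560
K = (γ − 1)m₀c² = (1.7560 − 1) × 493.7 MeV = 0.75596 × 493.7 MeV = 373 MeV

K ≈ 373 MeV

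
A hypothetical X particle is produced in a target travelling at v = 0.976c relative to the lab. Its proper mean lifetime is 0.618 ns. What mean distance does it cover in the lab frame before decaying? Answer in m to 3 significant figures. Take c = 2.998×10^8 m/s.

d ≈ 0.830 m

γ = 1/√(1 − 0.976²) = 4.5920
Dilated lifetime: Δt = γτ₀ = 4.5920 × 0.618 ns = 2.8378 ns
d = vΔt = 0.976c × 2.8378 ns = 2.9260×10^8 m/s × 2.8378×10^-9 s = 0.830 m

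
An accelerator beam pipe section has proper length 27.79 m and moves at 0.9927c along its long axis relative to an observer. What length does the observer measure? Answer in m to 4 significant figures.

L ≈ 3.352 m

γ = 1/√(1 − 0.9927²) = 8.29120
Length contraction: L = L₀/γ = 27.79/8.29120 = 3.352 m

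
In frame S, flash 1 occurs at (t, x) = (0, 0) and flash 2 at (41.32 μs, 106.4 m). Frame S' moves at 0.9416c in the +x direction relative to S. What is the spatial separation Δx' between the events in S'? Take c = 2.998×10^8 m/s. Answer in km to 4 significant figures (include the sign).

γ = 1/√(1 − 0.9416²) = 2.96971
Δx' = γ(Δx − vΔt) = 2.96971 × (106.4 m − 0.9416×(2.998×10^8 m/s)×41.32×10^-6 s)
= 2.96971 × (-11557.9 m) = -34.32 km

Δx' ≈ -34.32 km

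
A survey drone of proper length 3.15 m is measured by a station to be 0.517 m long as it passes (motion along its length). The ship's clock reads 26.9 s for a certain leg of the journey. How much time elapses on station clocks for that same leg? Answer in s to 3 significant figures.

Length contraction ⇒ γ = L₀/L = 3.15/0.517 = 6.0928
Time dilation: Δt = γτ₀ = 6.0928 × 26.9 s = 164 s

Δt ≈ 164 s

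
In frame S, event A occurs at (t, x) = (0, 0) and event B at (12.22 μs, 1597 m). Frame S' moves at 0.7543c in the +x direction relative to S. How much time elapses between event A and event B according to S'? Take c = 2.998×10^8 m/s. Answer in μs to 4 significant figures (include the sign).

Δt' ≈ 12.49 μs

γ = 1/√(1 − 0.7543²) = 1.52316
Δt' = γ(Δt − vΔx/c²) = 1.52316 × (12.22 μs − 0.7543×1597 m / (2.998×10^8 m/s))
= 1.52316 × (8.20193 μs) = 12.49 μs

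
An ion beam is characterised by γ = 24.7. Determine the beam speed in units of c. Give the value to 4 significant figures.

β ≈ 0.9992

β = √(1 − 1/γ²) = √(1 − 1/24.7²) = √(0.998361) = 0.9992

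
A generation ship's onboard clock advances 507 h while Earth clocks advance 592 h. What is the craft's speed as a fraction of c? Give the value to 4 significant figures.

β ≈ 0.5163

γ = Δt/τ₀ = 592/507 = 1.16765
β = √(1 − 1/γ²) = √(1 − 1/1.16765²) = 0.5163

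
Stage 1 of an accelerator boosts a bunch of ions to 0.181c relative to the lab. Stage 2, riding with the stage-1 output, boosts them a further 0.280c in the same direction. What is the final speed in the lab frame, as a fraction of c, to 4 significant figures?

Compose boost 2: (0.280 + 0.181)/(1 + 0.280×0.181) = 0.4610/1.05068 = 0.4388

u ≈ 0.4388c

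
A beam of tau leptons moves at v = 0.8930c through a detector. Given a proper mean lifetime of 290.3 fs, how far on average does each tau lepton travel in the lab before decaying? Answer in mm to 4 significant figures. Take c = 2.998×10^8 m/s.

γ = 1/√(1 − 0.8930²) = 2.22194
Dilated lifetime: Δt = γτ₀ = 2.22194 × 290.3 fs = 645.030 fs
d = vΔt = 0.8930c × 645.030 fs = 2.67721×10^8 m/s × 6.45030×10^-13 s = 0.1727 mm

d ≈ 0.1727 mm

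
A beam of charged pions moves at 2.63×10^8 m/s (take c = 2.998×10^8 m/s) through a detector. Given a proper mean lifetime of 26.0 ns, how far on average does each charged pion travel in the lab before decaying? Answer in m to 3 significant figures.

d ≈ 14.2 m

β = v/c = 2.63×10^8 / 2.998×10^8 = 0.87725
γ = 1/√(1 − 0.87725²) = 2.0832
Dilated lifetime: Δt = γτ₀ = 2.0832 × 26.0 ns = 54.163 ns
d = vΔt = 0.87725c × 54.163 ns = 2.6300×10^8 m/s × 5.4163×10^-8 s = 14.2 m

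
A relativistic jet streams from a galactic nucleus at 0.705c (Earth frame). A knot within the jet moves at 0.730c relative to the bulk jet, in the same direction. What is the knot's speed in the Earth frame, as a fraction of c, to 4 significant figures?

Relativistic velocity addition: u = (u' + v)/(1 + u'v/c²)
= (0.730 + 0.705)/(1 + 0.730×0.705) = 1.435/1.51465 = 0.9474

u ≈ 0.9474c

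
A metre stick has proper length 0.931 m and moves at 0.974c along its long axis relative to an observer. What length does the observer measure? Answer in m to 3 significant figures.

L ≈ 0.211 m

γ = 1/√(1 − 0.974²) = 4.4141
Length contraction: L = L₀/γ = 0.931/4.4141 = 0.211 m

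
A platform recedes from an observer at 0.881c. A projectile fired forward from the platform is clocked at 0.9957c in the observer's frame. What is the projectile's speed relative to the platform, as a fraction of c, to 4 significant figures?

Inverse velocity addition: u' = (u − v)/(1 − uv/c²)
= (0.9957 − 0.881)/(1 − 0.9957×0.881) = 0.1147/0.122788 = 0.9341

u' ≈ 0.9341c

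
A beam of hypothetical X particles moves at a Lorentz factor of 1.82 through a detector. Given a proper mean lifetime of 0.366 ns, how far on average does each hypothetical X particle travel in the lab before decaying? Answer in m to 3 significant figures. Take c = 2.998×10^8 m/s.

d ≈ 0.167 m

β = √(1 − 1/γ²) = √(1 − 1/1.82²) = 0.83553
Dilated lifetime: Δt = γτ₀ = 1.82 × 0.366 ns = 0.66612 ns
d = vΔt = 0.83553c × 0.66612 ns = 2.5049×10^8 m/s × 6.6612×10^-10 s = 0.167 m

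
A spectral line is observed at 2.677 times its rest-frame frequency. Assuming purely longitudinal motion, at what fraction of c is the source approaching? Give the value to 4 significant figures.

f_obs/f_src = √((1+β)/(1−β)) = 2.677  ⇒  (1+β)/(1−β) = 7.16633
β = |1 − D²|/(1 + D²) = |1 − 7.16633|/(1 + 7.16633) = 0.7551

β ≈ 0.7551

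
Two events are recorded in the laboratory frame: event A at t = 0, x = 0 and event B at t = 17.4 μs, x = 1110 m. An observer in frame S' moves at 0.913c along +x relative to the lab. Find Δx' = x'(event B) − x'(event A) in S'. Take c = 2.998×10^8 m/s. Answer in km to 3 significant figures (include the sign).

γ = 1/√(1 − 0.913²) = 2.4512
Δx' = γ(Δx − vΔt) = 2.4512 × (1110 m − 0.913×(2.998×10^8 m/s)×17.4×10^-6 s)
= 2.4512 × (-3652.7 m) = -8.95 km

Δx' ≈ -8.95 km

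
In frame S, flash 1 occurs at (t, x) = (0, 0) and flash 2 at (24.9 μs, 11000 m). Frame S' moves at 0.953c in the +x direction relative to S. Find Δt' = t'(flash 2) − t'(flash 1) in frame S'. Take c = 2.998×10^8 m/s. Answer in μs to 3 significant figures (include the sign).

γ = 1/√(1 − 0.953²) = 3.3007
Δt' = γ(Δt − vΔx/c²) = 3.3007 × (24.9 μs − 0.953×11000 m / (2.998×10^8 m/s))
= 3.3007 × (-10.067 μs) = -33.2 μs

Δt' ≈ -33.2 μs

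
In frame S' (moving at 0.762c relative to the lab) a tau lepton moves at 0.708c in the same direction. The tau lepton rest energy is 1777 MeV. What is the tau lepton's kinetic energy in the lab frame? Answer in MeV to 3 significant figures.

u_lab = (0.708 + 0.762)/(1 + 0.708×0.762) = 0.954858
γ = 1/√(1 − 0.954858²) = 3.3663
K = (γ − 1)m₀c² = (3.3663 − 1) × 1777 = 2.3663 × 1777 = 4200 MeV

K ≈ 4200 MeV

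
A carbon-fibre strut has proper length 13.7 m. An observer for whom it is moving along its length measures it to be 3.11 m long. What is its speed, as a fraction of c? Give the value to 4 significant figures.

γ = L₀/L = 13.7/3.11 = 4.40514
β = √(1 − 1/γ²) = 0.9739

β ≈ 0.9739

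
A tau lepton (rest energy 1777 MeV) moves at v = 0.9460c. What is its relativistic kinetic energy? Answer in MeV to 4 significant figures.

γ = 1/√(1 − 0.9460²) = 3.08483
K = (γ − 1)m₀c² = (3.08483 − 1) × 1777 MeV = 2.08483 × 1777 MeV = 3705 MeV

K ≈ 3705 MeV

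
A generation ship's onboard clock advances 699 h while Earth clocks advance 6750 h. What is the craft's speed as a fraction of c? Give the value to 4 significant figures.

β ≈ 0.9946

γ = Δt/τ₀ = 6750/699 = 9.65665
β = √(1 − 1/γ²) = √(1 − 1/9.65665²) = 0.9946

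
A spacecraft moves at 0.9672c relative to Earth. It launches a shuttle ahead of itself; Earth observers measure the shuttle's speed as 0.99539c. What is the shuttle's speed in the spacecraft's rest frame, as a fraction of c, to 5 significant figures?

Inverse velocity addition: u' = (u − v)/(1 − uv/c²)
= (0.99539 − 0.9672)/(1 − 0.99539×0.9672) = 0.028190/0.03725879 = 0.75660

u' ≈ 0.75660c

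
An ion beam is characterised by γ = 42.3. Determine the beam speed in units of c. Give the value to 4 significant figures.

β ≈ 0.9997

β = √(1 − 1/γ²) = √(1 − 1/42.3²) = √(0.999441) = 0.9997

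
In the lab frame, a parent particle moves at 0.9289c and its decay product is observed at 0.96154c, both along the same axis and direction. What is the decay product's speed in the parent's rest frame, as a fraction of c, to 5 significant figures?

Inverse velocity addition: u' = (u − v)/(1 − uv/c²)
= (0.96154 − 0.9289)/(1 − 0.96154×0.9289) = 0.032640/0.1068255 = 0.30555

u' ≈ 0.30555c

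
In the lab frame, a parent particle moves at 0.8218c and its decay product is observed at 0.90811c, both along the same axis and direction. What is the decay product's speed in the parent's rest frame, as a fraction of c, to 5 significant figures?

u' ≈ 0.34018c

Inverse velocity addition: u' = (u − v)/(1 − uv/c²)
= (0.90811 − 0.8218)/(1 − 0.90811×0.8218) = 0.086310/0.2537152 = 0.34018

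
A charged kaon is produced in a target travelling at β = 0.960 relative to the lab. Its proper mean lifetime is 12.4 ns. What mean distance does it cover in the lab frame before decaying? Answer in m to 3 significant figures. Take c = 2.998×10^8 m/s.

γ = 1/√(1 − 0.960²) = 3.5714
Dilated lifetime: Δt = γτ₀ = 3.5714 × 12.4 ns = 44.286 ns
d = vΔt = 0.960c × 44.286 ns = 2.8781×10^8 m/s × 4.4286×10^-8 s = 12.7 m

d ≈ 12.7 m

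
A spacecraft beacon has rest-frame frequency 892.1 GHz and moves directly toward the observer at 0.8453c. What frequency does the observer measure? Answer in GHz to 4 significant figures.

Relativistic Doppler: f_obs = f_src √((1+β)/(1−β))
= 892.1 × √(1.84530/0.154700) = 892.1 × 3.45373 = 3081 GHz

f_obs ≈ 3081 GHz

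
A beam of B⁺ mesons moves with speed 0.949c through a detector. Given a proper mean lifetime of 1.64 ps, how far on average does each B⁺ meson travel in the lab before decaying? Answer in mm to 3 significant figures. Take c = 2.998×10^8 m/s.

d ≈ 1.48 mm

γ = 1/√(1 − 0.949²) = 3.1718
Dilated lifetime: Δt = γτ₀ = 3.1718 × 1.64 ps = 5.2018 ps
d = vΔt = 0.949c × 5.2018 ps = 2.8451×10^8 m/s × 5.2018×10^-12 s = 1.48 mm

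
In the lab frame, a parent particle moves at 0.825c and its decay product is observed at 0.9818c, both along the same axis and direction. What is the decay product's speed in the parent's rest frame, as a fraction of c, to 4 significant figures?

u' ≈ 0.8252c

Inverse velocity addition: u' = (u − v)/(1 − uv/c²)
= (0.9818 − 0.825)/(1 − 0.9818×0.825) = 0.1568/0.190015 = 0.8252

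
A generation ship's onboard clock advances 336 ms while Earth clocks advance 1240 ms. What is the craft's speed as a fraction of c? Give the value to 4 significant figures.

β ≈ 0.9626

γ = Δt/τ₀ = 1240/336 = 3.69048
β = √(1 − 1/γ²) = √(1 − 1/3.69048²) = 0.9626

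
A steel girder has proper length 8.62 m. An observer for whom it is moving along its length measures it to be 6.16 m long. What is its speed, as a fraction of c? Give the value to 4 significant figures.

γ = L₀/L = 8.62/6.16 = 1.39935
β = √(1 − 1/γ²) = 0.6995

β ≈ 0.6995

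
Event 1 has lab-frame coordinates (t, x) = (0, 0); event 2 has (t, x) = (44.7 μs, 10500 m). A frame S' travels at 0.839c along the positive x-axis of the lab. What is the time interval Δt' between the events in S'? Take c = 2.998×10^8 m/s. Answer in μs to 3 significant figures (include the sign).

γ = 1/√(1 − 0.839²) = 1.8378
Δt' = γ(Δt − vΔx/c²) = 1.8378 × (44.7 μs − 0.839×10500 m / (2.998×10^8 m/s))
= 1.8378 × (15.315 μs) = 28.1 μs

Δt' ≈ 28.1 μs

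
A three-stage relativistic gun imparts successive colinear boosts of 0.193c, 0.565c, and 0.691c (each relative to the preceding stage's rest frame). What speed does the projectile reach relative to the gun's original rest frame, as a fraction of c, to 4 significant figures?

u ≈ 0.9336c

Compose boost 2: (0.565 + 0.193)/(1 + 0.565×0.193) = 0.7580/1.10905 = 0.683471
Compose boost 3: (0.691 + 0.683471)/(1 + 0.691×0.683471) = 1.37447/1.47228 = 0.9336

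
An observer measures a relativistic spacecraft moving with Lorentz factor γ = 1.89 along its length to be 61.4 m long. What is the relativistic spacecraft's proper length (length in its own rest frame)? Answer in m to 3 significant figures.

L₀ ≈ 116 m

γ = 1.89 (given)
L₀ = γL = 1.89 × 61.4 = 116 m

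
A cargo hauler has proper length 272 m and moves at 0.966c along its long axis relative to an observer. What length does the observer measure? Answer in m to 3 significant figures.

L ≈ 70.3 m

γ = 1/√(1 − 0.966²) = 3.8678
Length contraction: L = L₀/γ = 272/3.8678 = 70.3 m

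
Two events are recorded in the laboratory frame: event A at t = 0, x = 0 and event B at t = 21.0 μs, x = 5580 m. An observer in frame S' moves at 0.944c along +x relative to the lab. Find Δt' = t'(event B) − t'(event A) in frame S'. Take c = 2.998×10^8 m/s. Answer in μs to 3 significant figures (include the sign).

γ = 1/√(1 − 0.944²) = 3.0308
Δt' = γ(Δt − vΔx/c²) = 3.0308 × (21.0 μs − 0.944×5580 m / (2.998×10^8 m/s))
= 3.0308 × (3.4299 μs) = 10.4 μs

Δt' ≈ 10.4 μs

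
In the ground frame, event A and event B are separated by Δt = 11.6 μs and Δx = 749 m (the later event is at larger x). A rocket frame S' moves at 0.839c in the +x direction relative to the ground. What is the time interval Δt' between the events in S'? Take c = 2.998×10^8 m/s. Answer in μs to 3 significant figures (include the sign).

γ = 1/√(1 − 0.839²) = 1.8378
Δt' = γ(Δt − vΔx/c²) = 1.8378 × (11.6 μs − 0.839×749 m / (2.998×10^8 m/s))
= 1.8378 × (9.5039 μs) = 17.5 μs

Δt' ≈ 17.5 μs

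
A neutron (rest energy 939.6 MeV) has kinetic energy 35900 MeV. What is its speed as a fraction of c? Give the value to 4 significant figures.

γ = 1 + K/(m₀c²) = 1 + 35900/939.6 = 39.2077
β = √(1 − 1/γ²) = 0.9997

β ≈ 0.9997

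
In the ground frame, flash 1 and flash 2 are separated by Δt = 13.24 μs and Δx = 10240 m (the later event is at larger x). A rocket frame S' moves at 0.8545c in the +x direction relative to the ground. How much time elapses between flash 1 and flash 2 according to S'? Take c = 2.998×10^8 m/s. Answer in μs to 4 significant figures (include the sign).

γ = 1/√(1 − 0.8545²) = 1.92511
Δt' = γ(Δt − vΔx/c²) = 1.92511 × (13.24 μs − 0.8545×10240 m / (2.998×10^8 m/s))
= 1.92511 × (-15.9464 μs) = -30.70 μs

Δt' ≈ -30.70 μs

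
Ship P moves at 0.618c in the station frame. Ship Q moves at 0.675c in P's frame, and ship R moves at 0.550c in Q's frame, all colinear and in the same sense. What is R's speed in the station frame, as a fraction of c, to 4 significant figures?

Compose boost 2: (0.675 + 0.618)/(1 + 0.675×0.618) = 1.293/1.41715 = 0.912395
Compose boost 3: (0.550 + 0.912395)/(1 + 0.550×0.912395) = 1.46239/1.50182 = 0.9738

u ≈ 0.9738c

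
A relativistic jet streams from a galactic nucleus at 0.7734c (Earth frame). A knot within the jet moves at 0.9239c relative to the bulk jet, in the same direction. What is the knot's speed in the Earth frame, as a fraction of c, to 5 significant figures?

u ≈ 0.98994c

Relativistic velocity addition: u = (u' + v)/(1 + u'v/c²)
= (0.9239 + 0.7734)/(1 + 0.9239×0.7734) = 1.6973/1.714544 = 0.98994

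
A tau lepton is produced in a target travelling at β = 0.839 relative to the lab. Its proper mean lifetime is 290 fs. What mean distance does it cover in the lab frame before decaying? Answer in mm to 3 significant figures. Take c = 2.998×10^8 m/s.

γ = 1/√(1 − 0.839²) = 1.8378
Dilated lifetime: Δt = γτ₀ = 1.8378 × 290 fs = 532.96 fs
d = vΔt = 0.839c × 532.96 fs = 2.5153×10^8 m/s × 5.3296×10^-13 s = 0.134 mm

d ≈ 0.134 mm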